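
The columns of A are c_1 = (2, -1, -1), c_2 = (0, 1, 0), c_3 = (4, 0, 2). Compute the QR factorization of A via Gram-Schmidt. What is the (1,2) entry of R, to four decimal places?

r_{12} = -0.4082

q_1 = c_1/‖c_1‖ = (2, -1, -1)/2.4495 = (0.8165, -0.4082, -0.4082).
r_{12} = q_1·c_2 = -0.4082.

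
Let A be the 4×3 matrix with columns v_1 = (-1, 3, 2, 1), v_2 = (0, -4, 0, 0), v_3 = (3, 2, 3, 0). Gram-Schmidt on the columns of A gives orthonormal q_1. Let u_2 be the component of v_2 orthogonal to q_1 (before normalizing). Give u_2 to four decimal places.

q_1 = v_1/‖v_1‖ = (-1, 3, 2, 1)/3.8730 = (-0.2582, 0.7746, 0.5164, 0.2582).
r_{12} = q_1·v_2 = -3.0984.
u_2 = v_2 + 3.0984·q_1 = (-0.8000, -1.6000, 1.6000, 0.8000).

u_2 = (-0.8000, -1.6000, 1.6000, 0.8000)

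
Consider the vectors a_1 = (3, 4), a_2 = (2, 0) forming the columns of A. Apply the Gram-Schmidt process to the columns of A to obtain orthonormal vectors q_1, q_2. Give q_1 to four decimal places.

q_1 = a_1/‖a_1‖ = (3, 4)/5.0000 = (0.6000, 0.8000).

q_1 = (0.6000, 0.8000)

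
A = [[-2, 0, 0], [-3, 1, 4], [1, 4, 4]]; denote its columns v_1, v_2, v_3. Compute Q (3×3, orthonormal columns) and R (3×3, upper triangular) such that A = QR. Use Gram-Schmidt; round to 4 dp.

e_1 = v_1/‖v_1‖ = (-2, -3, 1)/3.7417 = (-0.5345, -0.8018, 0.2673).
r_{12} = e_1·v_2 = 0.2673.
u_2 = v_2 − 0.2673·e_1 = (0.1429, 1.2143, 3.9286).
‖u_2‖ = 4.1144, so e_2 = (0.0347, 0.2951, 0.9548).
r_{13} = e_1·v_3 = -2.1381; r_{23} = e_2·v_3 = 4.9998.
u_3 = v_3 + 2.1381·e_1 − 4.9998·e_2 = (-1.3165, 0.8101, -0.2025).
‖u_3‖ = 1.5590, so e_3 = (-0.8444, 0.5197, -0.1299).

Q = [[-0.5345, 0.0347, -0.8444], [-0.8018, 0.2951, 0.5197], [0.2673, 0.9548, -0.1299]], R = [[3.7417, 0.2673, -2.1381], [0.0000, 4.1144, 4.9998], [0.0000, 0.0000, 1.5590]]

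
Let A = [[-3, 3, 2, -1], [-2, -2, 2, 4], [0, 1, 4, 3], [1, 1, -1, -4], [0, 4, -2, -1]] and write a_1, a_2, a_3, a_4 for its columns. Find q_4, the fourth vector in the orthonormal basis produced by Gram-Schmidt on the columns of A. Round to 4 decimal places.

a_1 = (-3, -2, 0, 1, 0); ‖a_1‖ = 3.7417, so q_1 = (-0.8018, -0.5345, 0.0000, 0.2673, 0.0000).
q_1·a_2 = (-0.8018)·3 + (-0.5345)·(-2) + 0.0000·1 + 0.2673·1 + 0.0000·4 = -1.0690.
u_2 = a_2 + 1.0690·q_1 = (2.1429, -2.5714, 1.0000, 1.2857, 4.0000).
‖u_2‖ = 5.4642, so q_2 = (0.3922, -0.4706, 0.1830, 0.2353, 0.7320).
q_1·a_3 = (-0.8018)·2 + (-0.5345)·2 + 0.0000·4 + 0.2673·(-1) + 0.0000·(-2) = -2.9399; q_2·a_3 = 0.3922·2 + (-0.4706)·2 + 0.1830·4 + 0.2353·(-1) + 0.7320·(-2) = -1.1242.
u_3 = a_3 + 2.9399·q_1 + 1.1242·q_2 = (0.0837, -0.1005, 4.2057, 0.0502, -1.1770).
‖u_3‖ = 4.3696, so q_3 = (0.0192, -0.0230, 0.9625, 0.0115, -0.2694).
q_1·a_4 = (-0.8018)·(-1) + (-0.5345)·4 + 0.0000·3 + 0.2673·(-4) + 0.0000·(-1) = -2.4054; q_2·a_4 = 0.3922·(-1) + (-0.4706)·4 + 0.1830·3 + 0.2353·(-4) + 0.7320·(-1) = -3.3988; q_3·a_4 = 0.0192·(-1) + (-0.0230)·4 + 0.9625·3 + 0.0115·(-4) + (-0.2694)·(-1) = 2.9997.
u_4 = a_4 + 2.4054·q_1 + 3.3988·q_2 − 2.9997·q_3 = (-1.6532, 1.1838, 0.7347, -2.5919, 2.2961).
‖u_4‖ = 4.0822, so q_4 = (-0.4050, 0.2900, 0.1800, -0.6349, 0.5625).

q_4 = (-0.4050, 0.2900, 0.1800, -0.6349, 0.5625)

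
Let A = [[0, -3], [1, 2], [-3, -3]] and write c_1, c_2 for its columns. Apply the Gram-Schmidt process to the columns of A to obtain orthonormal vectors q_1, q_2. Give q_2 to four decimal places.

q_2 = (-0.9535, 0.2860, 0.0953)

c_1 = (0, 1, -3); ‖c_1‖ = 3.1623, so q_1 = (0.0000, 0.3162, -0.9487).
q_1·c_2 = 0.0000·(-3) + 0.3162·2 + (-0.9487)·(-3) = 3.4785.
u_2 = c_2 − 3.4785·q_1 = (-3.0000, 0.9000, 0.3000).
‖u_2‖ = 3.1464, so q_2 = (-0.9535, 0.2860, 0.0953).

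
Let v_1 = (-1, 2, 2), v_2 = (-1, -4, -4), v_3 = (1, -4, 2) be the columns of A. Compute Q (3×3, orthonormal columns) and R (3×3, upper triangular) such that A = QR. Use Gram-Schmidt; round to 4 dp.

q_1 = v_1/‖v_1‖ = (-1, 2, 2)/3.0000 = (-0.3333, 0.6667, 0.6667).
r_{12} = q_1·v_2 = -5.0000.
u_2 = v_2 + 5.0000·q_1 = (-2.6667, -0.6667, -0.6667).
‖u_2‖ = 2.8284, so q_2 = (-0.9428, -0.2357, -0.2357).
r_{13} = q_1·v_3 = -1.6667; r_{23} = q_2·v_3 = -0.4714.
u_3 = v_3 + 1.6667·q_1 + 0.4714·q_2 = (0.0000, -3.0000, 3.0000).
‖u_3‖ = 4.2426, so q_3 = (0.0000, -0.7071, 0.7071).

Q = [[-0.3333, -0.9428, 0.0000], [0.6667, -0.2357, -0.7071], [0.6667, -0.2357, 0.7071]], R = [[3.0000, -5.0000, -1.6667], [0.0000, 2.8284, -0.4714], [0.0000, 0.0000, 4.2426]]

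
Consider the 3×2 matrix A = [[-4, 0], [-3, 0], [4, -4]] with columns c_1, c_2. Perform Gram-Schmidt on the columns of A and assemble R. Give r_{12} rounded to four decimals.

r_{12} = -2.4988

c_1 = (-4, -3, 4); ‖c_1‖ = 6.4031, so q_1 = (-0.6247, -0.4685, 0.6247).
r_{12} = q_1·c_2 = -2.4988.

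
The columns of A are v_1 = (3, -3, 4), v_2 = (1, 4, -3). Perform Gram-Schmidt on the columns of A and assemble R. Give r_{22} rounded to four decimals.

r_{22} = 3.6096

v_1 = (3, -3, 4); ‖v_1‖ = 5.8310, so e_1 = (0.5145, -0.5145, 0.6860).
e_1·v_2 = 0.5145·1 + (-0.5145)·4 + 0.6860·(-3) = -3.6015.
u_2 = v_2 + 3.6015·e_1 = (2.8529, 2.1471, -0.5294).
r_{22} = ‖u_2‖ = 3.6096.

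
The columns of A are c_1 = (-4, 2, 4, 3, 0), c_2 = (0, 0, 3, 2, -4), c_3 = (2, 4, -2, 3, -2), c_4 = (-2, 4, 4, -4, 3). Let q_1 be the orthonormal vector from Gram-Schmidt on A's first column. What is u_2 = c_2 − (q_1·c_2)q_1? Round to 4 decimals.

u_2 = (1.6000, -0.8000, 1.4000, 0.8000, -4.0000)

c_1 = (-4, 2, 4, 3, 0); ‖c_1‖ = 6.7082, so q_1 = (-0.5963, 0.2981, 0.5963, 0.4472, 0.0000).
q_1·c_2 = (-0.5963)·0 + 0.2981·0 + 0.5963·3 + 0.4472·2 + 0.0000·(-4) = 2.6833.
u_2 = c_2 − 2.6833·q_1 = (1.6000, -0.8000, 1.4000, 0.8000, -4.0000).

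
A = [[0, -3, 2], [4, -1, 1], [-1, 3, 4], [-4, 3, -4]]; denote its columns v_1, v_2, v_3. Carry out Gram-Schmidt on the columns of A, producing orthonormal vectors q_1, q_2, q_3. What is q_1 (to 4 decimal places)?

q_1 = (0.0000, 0.6963, -0.1741, -0.6963)

q_1 = v_1/‖v_1‖ = (0, 4, -1, -4)/5.7446 = (0.0000, 0.6963, -0.1741, -0.6963).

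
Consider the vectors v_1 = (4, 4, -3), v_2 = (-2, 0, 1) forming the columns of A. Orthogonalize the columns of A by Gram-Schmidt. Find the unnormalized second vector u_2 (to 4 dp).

u_2 = (-0.9268, 1.0732, 0.1951)

q_1 = v_1/‖v_1‖ = (4, 4, -3)/6.4031 = (0.6247, 0.6247, -0.4685).
r_{12} = q_1·v_2 = -1.7179.
u_2 = v_2 + 1.7179·q_1 = (-0.9268, 1.0732, 0.1951).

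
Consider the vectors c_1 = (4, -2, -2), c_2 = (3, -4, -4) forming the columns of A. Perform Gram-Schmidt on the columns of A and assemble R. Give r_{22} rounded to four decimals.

c_1 = (4, -2, -2); ‖c_1‖ = 4.8990, so q_1 = (0.8165, -0.4082, -0.4082).
q_1·c_2 = 0.8165·3 + (-0.4082)·(-4) + (-0.4082)·(-4) = 5.7155.
u_2 = c_2 − 5.7155·q_1 = (-1.6667, -1.6667, -1.6667).
r_{22} = ‖u_2‖ = 2.8868.

r_{22} = 2.8868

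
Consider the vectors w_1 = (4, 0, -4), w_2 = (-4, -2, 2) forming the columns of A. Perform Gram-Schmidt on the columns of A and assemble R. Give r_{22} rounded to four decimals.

w_1 = (4, 0, -4); ‖w_1‖ = 5.6569, so e_1 = (0.7071, 0.0000, -0.7071).
e_1·w_2 = 0.7071·(-4) + 0.0000·(-2) + (-0.7071)·2 = -4.2426.
u_2 = w_2 + 4.2426·e_1 = (-1.0000, -2.0000, -1.0000).
r_{22} = ‖u_2‖ = 2.4495.

r_{22} = 2.4495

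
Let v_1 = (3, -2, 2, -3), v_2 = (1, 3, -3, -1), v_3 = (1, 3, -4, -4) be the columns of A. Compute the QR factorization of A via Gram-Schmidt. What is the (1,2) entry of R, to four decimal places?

v_1 = (3, -2, 2, -3); ‖v_1‖ = 5.0990, so e_1 = (0.5883, -0.3922, 0.3922, -0.5883).
r_{12} = e_1·v_2 = -1.1767.

r_{12} = -1.1767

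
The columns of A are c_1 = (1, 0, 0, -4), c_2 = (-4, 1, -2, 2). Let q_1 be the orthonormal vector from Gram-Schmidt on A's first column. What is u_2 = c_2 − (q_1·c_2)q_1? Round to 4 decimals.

u_2 = (-3.2941, 1.0000, -2.0000, -0.8235)

c_1 = (1, 0, 0, -4); ‖c_1‖ = 4.1231, so q_1 = (0.2425, 0.0000, 0.0000, -0.9701).
q_1·c_2 = 0.2425·(-4) + 0.0000·1 + 0.0000·(-2) + (-0.9701)·2 = -2.9104.
u_2 = c_2 + 2.9104·q_1 = (-3.2941, 1.0000, -2.0000, -0.8235).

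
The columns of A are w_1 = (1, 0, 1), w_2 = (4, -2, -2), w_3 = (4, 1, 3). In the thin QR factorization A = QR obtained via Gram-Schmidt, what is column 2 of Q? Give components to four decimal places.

e_2 = (0.6396, -0.4264, -0.6396)

e_1 = w_1/‖w_1‖ = (1, 0, 1)/1.4142 = (0.7071, 0.0000, 0.7071).
r_{12} = e_1·w_2 = 1.4142.
u_2 = w_2 − 1.4142·e_1 = (3.0000, -2.0000, -3.0000).
‖u_2‖ = 4.6904, so e_2 = (0.6396, -0.4264, -0.6396).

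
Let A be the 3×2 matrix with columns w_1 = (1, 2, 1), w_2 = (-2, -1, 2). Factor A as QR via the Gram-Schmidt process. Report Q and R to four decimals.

Q = [[0.4082, -0.5774], [0.8165, -0.1155], [0.4082, 0.8083]], R = [[2.4495, -0.8165], [0.0000, 2.8868]]

q_1 = w_1/‖w_1‖ = (1, 2, 1)/2.4495 = (0.4082, 0.8165, 0.4082).
r_{12} = q_1·w_2 = -0.8165.
u_2 = w_2 + 0.8165·q_1 = (-1.6667, -0.3333, 2.3333).
‖u_2‖ = 2.8868, so q_2 = (-0.5774, -0.1155, 0.8083).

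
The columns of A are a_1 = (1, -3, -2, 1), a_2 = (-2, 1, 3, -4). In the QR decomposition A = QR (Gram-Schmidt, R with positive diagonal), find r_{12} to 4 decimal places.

q_1 = a_1/‖a_1‖ = (1, -3, -2, 1)/3.8730 = (0.2582, -0.7746, -0.5164, 0.2582).
r_{12} = q_1·a_2 = -3.8730.

r_{12} = -3.8730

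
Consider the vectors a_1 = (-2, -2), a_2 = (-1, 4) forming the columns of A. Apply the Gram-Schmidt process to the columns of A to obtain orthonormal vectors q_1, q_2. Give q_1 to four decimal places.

a_1 = (-2, -2); ‖a_1‖ = 2.8284, so q_1 = (-0.7071, -0.7071).

q_1 = (-0.7071, -0.7071)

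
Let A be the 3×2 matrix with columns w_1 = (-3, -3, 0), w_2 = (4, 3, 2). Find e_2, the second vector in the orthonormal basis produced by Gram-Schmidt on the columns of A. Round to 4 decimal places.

e_2 = (0.2357, -0.2357, 0.9428)

e_1 = w_1/‖w_1‖ = (-3, -3, 0)/4.2426 = (-0.7071, -0.7071, 0.0000).
r_{12} = e_1·w_2 = -4.9497.
u_2 = w_2 + 4.9497·e_1 = (0.5000, -0.5000, 2.0000).
‖u_2‖ = 2.1213, so e_2 = (0.2357, -0.2357, 0.9428).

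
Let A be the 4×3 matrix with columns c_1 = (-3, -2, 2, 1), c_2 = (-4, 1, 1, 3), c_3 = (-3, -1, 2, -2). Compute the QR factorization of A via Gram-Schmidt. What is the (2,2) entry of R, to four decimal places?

r_{22} = 3.8079

c_1 = (-3, -2, 2, 1); ‖c_1‖ = 4.2426, so e_1 = (-0.7071, -0.4714, 0.4714, 0.2357).
e_1·c_2 = (-0.7071)·(-4) + (-0.4714)·1 + 0.4714·1 + 0.2357·3 = 3.5355.
u_2 = c_2 − 3.5355·e_1 = (-1.5000, 2.6667, -0.6667, 2.1667).
r_{22} = ‖u_2‖ = 3.8079.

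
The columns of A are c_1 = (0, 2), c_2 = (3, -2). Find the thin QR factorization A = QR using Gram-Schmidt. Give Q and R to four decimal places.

Q = [[0.0000, 1.0000], [1.0000, 0.0000]], R = [[2.0000, -2.0000], [0.0000, 3.0000]]

c_1 = (0, 2); ‖c_1‖ = 2.0000, so q_1 = (0.0000, 1.0000).
q_1·c_2 = 0.0000·3 + 1.0000·(-2) = -2.0000.
u_2 = c_2 + 2.0000·q_1 = (3.0000, 0.0000).
‖u_2‖ = 3.0000, so q_2 = (1.0000, 0.0000).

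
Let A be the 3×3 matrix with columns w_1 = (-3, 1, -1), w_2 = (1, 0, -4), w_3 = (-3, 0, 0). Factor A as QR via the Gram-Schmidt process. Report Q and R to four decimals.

w_1 = (-3, 1, -1); ‖w_1‖ = 3.3166, so e_1 = (-0.9045, 0.3015, -0.3015).
e_1·w_2 = (-0.9045)·1 + 0.3015·0 + (-0.3015)·(-4) = 0.3015.
u_2 = w_2 − 0.3015·e_1 = (1.2727, -0.0909, -3.9091).
‖u_2‖ = 4.1121, so e_2 = (0.3095, -0.0221, -0.9506).
e_1·w_3 = (-0.9045)·(-3) + 0.3015·0 + (-0.3015)·0 = 2.7136; e_2·w_3 = 0.3095·(-3) + (-0.0221)·0 + (-0.9506)·0 = -0.9285.
u_3 = w_3 − 2.7136·e_1 + 0.9285·e_2 = (-0.2581, -0.8387, -0.0645).
‖u_3‖ = 0.8799, so e_3 = (-0.2933, -0.9532, -0.0733).

Q = [[-0.9045, 0.3095, -0.2933], [0.3015, -0.0221, -0.9532], [-0.3015, -0.9506, -0.0733]], R = [[3.3166, 0.3015, 2.7136], [0.0000, 4.1121, -0.9285], [0.0000, 0.0000, 0.8799]]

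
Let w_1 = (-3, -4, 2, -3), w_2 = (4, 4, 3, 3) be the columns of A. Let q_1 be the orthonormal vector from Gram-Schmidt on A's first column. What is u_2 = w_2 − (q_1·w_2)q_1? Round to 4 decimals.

u_2 = (1.5526, 0.7368, 4.6316, 0.5526)

w_1 = (-3, -4, 2, -3); ‖w_1‖ = 6.1644, so q_1 = (-0.4867, -0.6489, 0.3244, -0.4867).
q_1·w_2 = (-0.4867)·4 + (-0.6489)·4 + 0.3244·3 + (-0.4867)·3 = -5.0289.
u_2 = w_2 + 5.0289·q_1 = (1.5526, 0.7368, 4.6316, 0.5526).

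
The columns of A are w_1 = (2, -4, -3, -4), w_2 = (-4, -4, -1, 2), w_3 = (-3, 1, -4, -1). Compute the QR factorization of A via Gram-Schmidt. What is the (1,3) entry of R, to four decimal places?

q_1 = w_1/‖w_1‖ = (2, -4, -3, -4)/6.7082 = (0.2981, -0.5963, -0.4472, -0.5963).
r_{13} = q_1·w_3 = 0.8944.

r_{13} = 0.8944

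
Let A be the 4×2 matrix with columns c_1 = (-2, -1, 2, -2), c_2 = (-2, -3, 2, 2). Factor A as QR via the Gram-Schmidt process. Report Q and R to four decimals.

q_1 = c_1/‖c_1‖ = (-2, -1, 2, -2)/3.6056 = (-0.5547, -0.2774, 0.5547, -0.5547).
r_{12} = q_1·c_2 = 1.9415.
u_2 = c_2 − 1.9415·q_1 = (-0.9231, -2.4615, 0.9231, 3.0769).
‖u_2‖ = 4.1510, so q_2 = (-0.2224, -0.5930, 0.2224, 0.7412).

Q = [[-0.5547, -0.2224], [-0.2774, -0.5930], [0.5547, 0.2224], [-0.5547, 0.7412]], R = [[3.6056, 1.9415], [0.0000, 4.1510]]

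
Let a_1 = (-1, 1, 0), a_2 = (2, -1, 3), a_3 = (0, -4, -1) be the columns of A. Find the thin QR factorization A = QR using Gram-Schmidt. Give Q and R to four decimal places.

Q = [[-0.7071, 0.1622, -0.6882], [0.7071, 0.1622, -0.6882], [0.0000, 0.9733, 0.2294]], R = [[1.4142, -2.1213, -2.8284], [0.0000, 3.0822, -1.6222], [0.0000, 0.0000, 2.5236]]

a_1 = (-1, 1, 0); ‖a_1‖ = 1.4142, so q_1 = (-0.7071, 0.7071, 0.0000).
q_1·a_2 = (-0.7071)·2 + 0.7071·(-1) + 0.0000·3 = -2.1213.
u_2 = a_2 + 2.1213·q_1 = (0.5000, 0.5000, 3.0000).
‖u_2‖ = 3.0822, so q_2 = (0.1622, 0.1622, 0.9733).
q_1·a_3 = (-0.7071)·0 + 0.7071·(-4) + 0.0000·(-1) = -2.8284; q_2·a_3 = 0.1622·0 + 0.1622·(-4) + 0.9733·(-1) = -1.6222.
u_3 = a_3 + 2.8284·q_1 + 1.6222·q_2 = (-1.7368, -1.7368, 0.5789).
‖u_3‖ = 2.5236, so q_3 = (-0.6882, -0.6882, 0.2294).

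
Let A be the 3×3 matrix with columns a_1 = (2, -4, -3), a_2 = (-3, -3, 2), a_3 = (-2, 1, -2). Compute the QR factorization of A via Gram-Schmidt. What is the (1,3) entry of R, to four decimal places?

a_1 = (2, -4, -3); ‖a_1‖ = 5.3852, so q_1 = (0.3714, -0.7428, -0.5571).
r_{13} = q_1·a_3 = -0.3714.

r_{13} = -0.3714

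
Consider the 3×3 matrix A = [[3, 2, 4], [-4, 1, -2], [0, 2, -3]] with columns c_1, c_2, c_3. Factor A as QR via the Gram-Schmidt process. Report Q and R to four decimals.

c_1 = (3, -4, 0); ‖c_1‖ = 5.0000, so q_1 = (0.6000, -0.8000, 0.0000).
q_1·c_2 = 0.6000·2 + (-0.8000)·1 + 0.0000·2 = 0.4000.
u_2 = c_2 − 0.4000·q_1 = (1.7600, 1.3200, 2.0000).
‖u_2‖ = 2.9732, so q_2 = (0.5920, 0.4440, 0.6727).
q_1·c_3 = 0.6000·4 + (-0.8000)·(-2) + 0.0000·(-3) = 4.0000; q_2·c_3 = 0.5920·4 + 0.4440·(-2) + 0.6727·(-3) = -0.5381.
u_3 = c_3 − 4.0000·q_1 + 0.5381·q_2 = (1.9186, 1.4389, -2.6380).
‖u_3‖ = 3.5652, so q_3 = (0.5381, 0.4036, -0.7399).

Q = [[0.6000, 0.5920, 0.5381], [-0.8000, 0.4440, 0.4036], [0.0000, 0.6727, -0.7399]], R = [[5.0000, 0.4000, 4.0000], [0.0000, 2.9732, -0.5381], [0.0000, 0.0000, 3.5652]]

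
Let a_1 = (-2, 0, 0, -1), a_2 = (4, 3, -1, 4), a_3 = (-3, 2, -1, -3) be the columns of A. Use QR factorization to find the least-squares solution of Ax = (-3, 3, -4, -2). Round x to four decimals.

a_1 = (-2, 0, 0, -1); ‖a_1‖ = 2.2361, so e_1 = (-0.8944, 0.0000, 0.0000, -0.4472).
e_1·a_2 = (-0.8944)·4 + 0.0000·3 + 0.0000·(-1) + (-0.4472)·4 = -5.3666.
u_2 = a_2 + 5.3666·e_1 = (-0.8000, 3.0000, -1.0000, 1.6000).
‖u_2‖ = 3.6332, so e_2 = (-0.2202, 0.8257, -0.2752, 0.4404).
e_1·a_3 = (-0.8944)·(-3) + 0.0000·2 + 0.0000·(-1) + (-0.4472)·(-3) = 4.0249; e_2·a_3 = (-0.2202)·(-3) + 0.8257·2 + (-0.2752)·(-1) + 0.4404·(-3) = 1.2661.
u_3 = a_3 − 4.0249·e_1 − 1.2661·e_2 = (0.8788, 0.9545, -0.6515, -1.7576).
‖u_3‖ = 2.2797, so e_3 = (0.3855, 0.4187, -0.2858, -0.7710).
Qᵀb = (3.5777, 3.3579, 2.7848).
Back-substitute: x_3 = 2.7848/2.2797 = 1.2216.
x_2 = (3.3579 − 1.2661·1.2216)/3.6332 = 0.4985.
x_1 = (3.5777 + 5.3666·0.4985 − 4.0249·1.2216)/2.2361 = 0.5977.

x = (0.5977, 0.4985, 1.2216)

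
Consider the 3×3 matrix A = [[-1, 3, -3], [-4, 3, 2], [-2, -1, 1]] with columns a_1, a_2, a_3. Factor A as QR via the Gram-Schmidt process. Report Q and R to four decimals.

Q = [[-0.2182, 0.7194, -0.6594], [-0.8729, 0.1583, 0.4616], [-0.4364, -0.6763, -0.5934]], R = [[4.5826, -2.8368, -1.5275], [0.0000, 3.3094, -2.5181], [0.0000, 0.0000, 2.3078]]

e_1 = a_1/‖a_1‖ = (-1, -4, -2)/4.5826 = (-0.2182, -0.8729, -0.4364).
r_{12} = e_1·a_2 = -2.8368.
u_2 = a_2 + 2.8368·e_1 = (2.3810, 0.5238, -2.2381).
‖u_2‖ = 3.3094, so e_2 = (0.7194, 0.1583, -0.6763).
r_{13} = e_1·a_3 = -1.5275; r_{23} = e_2·a_3 = -2.5181.
u_3 = a_3 + 1.5275·e_1 + 2.5181·e_2 = (-1.5217, 1.0652, -1.3696).
‖u_3‖ = 2.3078, so e_3 = (-0.6594, 0.4616, -0.5934).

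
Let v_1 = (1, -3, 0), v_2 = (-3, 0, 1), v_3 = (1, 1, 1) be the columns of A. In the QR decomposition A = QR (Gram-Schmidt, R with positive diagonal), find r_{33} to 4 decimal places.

v_1 = (1, -3, 0); ‖v_1‖ = 3.1623, so e_1 = (0.3162, -0.9487, 0.0000).
e_1·v_2 = 0.3162·(-3) + (-0.9487)·0 + 0.0000·1 = -0.9487.
u_2 = v_2 + 0.9487·e_1 = (-2.7000, -0.9000, 1.0000).
‖u_2‖ = 3.0166, so e_2 = (-0.8950, -0.2983, 0.3315).
e_1·v_3 = 0.3162·1 + (-0.9487)·1 + 0.0000·1 = -0.6325; e_2·v_3 = (-0.8950)·1 + (-0.2983)·1 + 0.3315·1 = -0.8619.
u_3 = v_3 + 0.6325·e_1 + 0.8619·e_2 = (0.4286, 0.1429, 1.2857).
r_{33} = ‖u_3‖ = 1.3628.

r_{33} = 1.3628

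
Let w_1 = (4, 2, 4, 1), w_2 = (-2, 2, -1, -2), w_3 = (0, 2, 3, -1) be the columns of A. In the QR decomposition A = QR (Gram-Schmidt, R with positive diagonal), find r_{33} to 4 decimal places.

e_1 = w_1/‖w_1‖ = (4, 2, 4, 1)/6.0828 = (0.6576, 0.3288, 0.6576, 0.1644).
r_{12} = e_1·w_2 = -1.6440.
u_2 = w_2 + 1.6440·e_1 = (-0.9189, 2.5405, 0.0811, -1.7297).
‖u_2‖ = 3.2089, so e_2 = (-0.2864, 0.7917, 0.0253, -0.5390).
r_{13} = e_1·w_3 = 2.4660; r_{23} = e_2·w_3 = 2.1983.
u_3 = w_3 − 2.4660·e_1 − 2.1983·e_2 = (-0.9921, -0.5512, 1.3228, -0.2205).
r_{33} = ‖u_3‖ = 1.7569.

r_{33} = 1.7569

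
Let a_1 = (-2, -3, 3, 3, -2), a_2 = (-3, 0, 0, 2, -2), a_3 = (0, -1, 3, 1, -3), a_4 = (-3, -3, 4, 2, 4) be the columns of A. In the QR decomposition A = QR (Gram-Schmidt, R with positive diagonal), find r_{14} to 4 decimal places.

r_{14} = 4.2258

a_1 = (-2, -3, 3, 3, -2); ‖a_1‖ = 5.9161, so q_1 = (-0.3381, -0.5071, 0.5071, 0.5071, -0.3381).
r_{14} = q_1·a_4 = 4.2258.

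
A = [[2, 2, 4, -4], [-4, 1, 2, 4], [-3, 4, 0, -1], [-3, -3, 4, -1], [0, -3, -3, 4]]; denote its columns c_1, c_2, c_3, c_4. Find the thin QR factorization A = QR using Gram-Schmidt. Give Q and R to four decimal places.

Q = [[0.3244, 0.3466, 0.6768, 0.2158], [-0.6489, 0.1099, 0.0993, 0.7390], [-0.4867, 0.6044, -0.2419, -0.4291], [-0.4867, -0.5199, 0.5607, -0.4124], [0.0000, -0.4818, -0.3990, 0.2305]], R = [[6.1644, -0.4867, -1.9467, -2.9200], [0.0000, 6.2260, 0.9722, -2.9587], [0.0000, 0.0000, 6.3455, -4.2247], [0.0000, 0.0000, 0.0000, 3.8564]]

c_1 = (2, -4, -3, -3, 0); ‖c_1‖ = 6.1644, so e_1 = (0.3244, -0.6489, -0.4867, -0.4867, 0.0000).
e_1·c_2 = 0.3244·2 + (-0.6489)·1 + (-0.4867)·4 + (-0.4867)·(-3) + 0.0000·(-3) = -0.4867.
u_2 = c_2 + 0.4867·e_1 = (2.1579, 0.6842, 3.7632, -3.2368, -3.0000).
‖u_2‖ = 6.2260, so e_2 = (0.3466, 0.1099, 0.6044, -0.5199, -0.4818).
e_1·c_3 = 0.3244·4 + (-0.6489)·2 + (-0.4867)·0 + (-0.4867)·4 + 0.0000·(-3) = -1.9467; e_2·c_3 = 0.3466·4 + 0.1099·2 + 0.6044·0 + (-0.5199)·4 + (-0.4818)·(-3) = 0.9722.
u_3 = c_3 + 1.9467·e_1 − 0.9722·e_2 = (4.2946, 0.6300, -1.5350, 3.5580, -2.5316).
‖u_3‖ = 6.3455, so e_3 = (0.6768, 0.0993, -0.2419, 0.5607, -0.3990).
e_1·c_4 = 0.3244·(-4) + (-0.6489)·4 + (-0.4867)·(-1) + (-0.4867)·(-1) + 0.0000·4 = -2.9200; e_2·c_4 = 0.3466·(-4) + 0.1099·4 + 0.6044·(-1) + (-0.5199)·(-1) + (-0.4818)·4 = -2.9587; e_3·c_4 = 0.6768·(-4) + 0.0993·4 + (-0.2419)·(-1) + 0.5607·(-1) + (-0.3990)·4 = -4.2247.
u_4 = c_4 + 2.9200·e_1 + 2.9587·e_2 + 4.2247·e_3 = (0.8321, 2.8499, -1.6547, -1.5904, 0.8889).
‖u_4‖ = 3.8564, so e_4 = (0.2158, 0.7390, -0.4291, -0.4124, 0.2305).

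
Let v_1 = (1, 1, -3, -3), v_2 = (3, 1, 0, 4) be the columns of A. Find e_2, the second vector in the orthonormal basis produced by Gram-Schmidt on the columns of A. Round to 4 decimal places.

e_1 = v_1/‖v_1‖ = (1, 1, -3, -3)/4.4721 = (0.2236, 0.2236, -0.6708, -0.6708).
r_{12} = e_1·v_2 = -1.7889.
u_2 = v_2 + 1.7889·e_1 = (3.4000, 1.4000, -1.2000, 2.8000).
‖u_2‖ = 4.7749, so e_2 = (0.7121, 0.2932, -0.2513, 0.5864).

e_2 = (0.7121, 0.2932, -0.2513, 0.5864)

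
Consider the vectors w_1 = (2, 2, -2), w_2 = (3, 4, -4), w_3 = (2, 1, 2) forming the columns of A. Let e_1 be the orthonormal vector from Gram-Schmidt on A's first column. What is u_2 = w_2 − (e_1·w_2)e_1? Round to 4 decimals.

e_1 = w_1/‖w_1‖ = (2, 2, -2)/3.4641 = (0.5774, 0.5774, -0.5774).
r_{12} = e_1·w_2 = 6.3509.
u_2 = w_2 − 6.3509·e_1 = (-0.6667, 0.3333, -0.3333).

u_2 = (-0.6667, 0.3333, -0.3333)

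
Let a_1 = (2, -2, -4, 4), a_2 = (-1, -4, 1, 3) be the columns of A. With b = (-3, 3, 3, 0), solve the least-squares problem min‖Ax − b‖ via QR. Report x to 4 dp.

a_1 = (2, -2, -4, 4); ‖a_1‖ = 6.3246, so e_1 = (0.3162, -0.3162, -0.6325, 0.6325).
e_1·a_2 = 0.3162·(-1) + (-0.3162)·(-4) + (-0.6325)·1 + 0.6325·3 = 2.2136.
u_2 = a_2 − 2.2136·e_1 = (-1.7000, -3.3000, 2.4000, 1.6000).
‖u_2‖ = 4.7011, so e_2 = (-0.3616, -0.7020, 0.5105, 0.3403).
Qᵀb = (-3.7947, 0.5105).
Back-substitute: x_2 = 0.5105/4.7011 = 0.1086.
x_1 = (-3.7947 − 2.2136·0.1086)/6.3246 = -0.6380.

x = (-0.6380, 0.1086)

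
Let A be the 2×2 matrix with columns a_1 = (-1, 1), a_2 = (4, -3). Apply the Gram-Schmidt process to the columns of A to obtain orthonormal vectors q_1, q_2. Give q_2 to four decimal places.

q_1 = a_1/‖a_1‖ = (-1, 1)/1.4142 = (-0.7071, 0.7071).
r_{12} = q_1·a_2 = -4.9497.
u_2 = a_2 + 4.9497·q_1 = (0.5000, 0.5000).
‖u_2‖ = 0.7071, so q_2 = (0.7071, 0.7071).

q_2 = (0.7071, 0.7071)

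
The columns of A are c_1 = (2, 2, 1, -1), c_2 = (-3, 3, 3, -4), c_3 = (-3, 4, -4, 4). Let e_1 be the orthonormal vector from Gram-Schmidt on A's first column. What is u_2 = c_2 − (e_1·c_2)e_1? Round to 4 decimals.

e_1 = c_1/‖c_1‖ = (2, 2, 1, -1)/3.1623 = (0.6325, 0.6325, 0.3162, -0.3162).
r_{12} = e_1·c_2 = 2.2136.
u_2 = c_2 − 2.2136·e_1 = (-4.4000, 1.6000, 2.3000, -3.3000).

u_2 = (-4.4000, 1.6000, 2.3000, -3.3000)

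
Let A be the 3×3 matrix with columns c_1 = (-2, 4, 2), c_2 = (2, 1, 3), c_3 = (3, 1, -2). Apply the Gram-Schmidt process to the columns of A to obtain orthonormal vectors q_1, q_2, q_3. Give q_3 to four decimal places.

c_1 = (-2, 4, 2); ‖c_1‖ = 4.8990, so q_1 = (-0.4082, 0.8165, 0.4082).
q_1·c_2 = (-0.4082)·2 + 0.8165·1 + 0.4082·3 = 1.2247.
u_2 = c_2 − 1.2247·q_1 = (2.5000, 0.0000, 2.5000).
‖u_2‖ = 3.5355, so q_2 = (0.7071, 0.0000, 0.7071).
q_1·c_3 = (-0.4082)·3 + 0.8165·1 + 0.4082·(-2) = -1.2247; q_2·c_3 = 0.7071·3 + (0.0000)·1 + 0.7071·(-2) = 0.7071.
u_3 = c_3 + 1.2247·q_1 − 0.7071·q_2 = (2.0000, 2.0000, -2.0000).
‖u_3‖ = 3.4641, so q_3 = (0.5774, 0.5774, -0.5774).

q_3 = (0.5774, 0.5774, -0.5774)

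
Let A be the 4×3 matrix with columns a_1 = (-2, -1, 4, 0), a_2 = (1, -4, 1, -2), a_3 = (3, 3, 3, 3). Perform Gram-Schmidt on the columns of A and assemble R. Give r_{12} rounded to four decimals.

r_{12} = 1.3093

a_1 = (-2, -1, 4, 0); ‖a_1‖ = 4.5826, so e_1 = (-0.4364, -0.2182, 0.8729, 0.0000).
r_{12} = e_1·a_2 = 1.3093.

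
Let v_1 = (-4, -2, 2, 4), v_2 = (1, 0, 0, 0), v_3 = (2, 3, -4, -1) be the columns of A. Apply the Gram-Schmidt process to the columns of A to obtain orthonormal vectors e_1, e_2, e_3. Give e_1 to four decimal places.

v_1 = (-4, -2, 2, 4); ‖v_1‖ = 6.3246, so e_1 = (-0.6325, -0.3162, 0.3162, 0.6325).

e_1 = (-0.6325, -0.3162, 0.3162, 0.6325)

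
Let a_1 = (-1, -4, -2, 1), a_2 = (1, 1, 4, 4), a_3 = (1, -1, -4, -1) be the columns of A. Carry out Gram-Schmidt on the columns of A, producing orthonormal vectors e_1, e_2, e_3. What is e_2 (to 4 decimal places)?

e_2 = (0.1073, -0.1156, 0.5779, 0.8008)

a_1 = (-1, -4, -2, 1); ‖a_1‖ = 4.6904, so e_1 = (-0.2132, -0.8528, -0.4264, 0.2132).
e_1·a_2 = (-0.2132)·1 + (-0.8528)·1 + (-0.4264)·4 + 0.2132·4 = -1.9188.
u_2 = a_2 + 1.9188·e_1 = (0.5909, -0.6364, 3.1818, 4.4091).
‖u_2‖ = 5.5062, so e_2 = (0.1073, -0.1156, 0.5779, 0.8008).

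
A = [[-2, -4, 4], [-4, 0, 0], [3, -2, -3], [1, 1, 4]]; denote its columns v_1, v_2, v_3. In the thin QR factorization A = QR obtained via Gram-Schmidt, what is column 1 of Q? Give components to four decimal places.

q_1 = v_1/‖v_1‖ = (-2, -4, 3, 1)/5.4772 = (-0.3651, -0.7303, 0.5477, 0.1826).

q_1 = (-0.3651, -0.7303, 0.5477, 0.1826)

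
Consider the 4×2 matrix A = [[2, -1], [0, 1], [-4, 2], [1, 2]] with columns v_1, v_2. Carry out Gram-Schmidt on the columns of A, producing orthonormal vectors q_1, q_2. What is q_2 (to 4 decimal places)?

v_1 = (2, 0, -4, 1); ‖v_1‖ = 4.5826, so q_1 = (0.4364, 0.0000, -0.8729, 0.2182).
q_1·v_2 = 0.4364·(-1) + 0.0000·1 + (-0.8729)·2 + 0.2182·2 = -1.7457.
u_2 = v_2 + 1.7457·q_1 = (-0.2381, 1.0000, 0.4762, 2.3810).
‖u_2‖ = 2.6367, so q_2 = (-0.0903, 0.3793, 0.1806, 0.9030).

q_2 = (-0.0903, 0.3793, 0.1806, 0.9030)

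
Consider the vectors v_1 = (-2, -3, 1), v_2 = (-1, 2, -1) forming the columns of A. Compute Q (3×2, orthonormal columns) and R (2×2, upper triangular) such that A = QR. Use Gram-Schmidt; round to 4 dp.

v_1 = (-2, -3, 1); ‖v_1‖ = 3.7417, so q_1 = (-0.5345, -0.8018, 0.2673).
q_1·v_2 = (-0.5345)·(-1) + (-0.8018)·2 + 0.2673·(-1) = -1.3363.
u_2 = v_2 + 1.3363·q_1 = (-1.7143, 0.9286, -0.6429).
‖u_2‖ = 2.0529, so q_2 = (-0.8351, 0.4523, -0.3132).

Q = [[-0.5345, -0.8351], [-0.8018, 0.4523], [0.2673, -0.3132]], R = [[3.7417, -1.3363], [0.0000, 2.0529]]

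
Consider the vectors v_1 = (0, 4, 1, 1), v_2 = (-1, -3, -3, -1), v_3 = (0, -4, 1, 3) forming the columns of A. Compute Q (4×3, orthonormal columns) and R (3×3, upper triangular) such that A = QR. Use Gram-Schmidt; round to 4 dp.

v_1 = (0, 4, 1, 1); ‖v_1‖ = 4.2426, so q_1 = (0.0000, 0.9428, 0.2357, 0.2357).
q_1·v_2 = 0.0000·(-1) + 0.9428·(-3) + 0.2357·(-3) + 0.2357·(-1) = -3.7712.
u_2 = v_2 + 3.7712·q_1 = (-1.0000, 0.5556, -2.1111, -0.1111).
‖u_2‖ = 2.4037, so q_2 = (-0.4160, 0.2311, -0.8783, -0.0462).
q_1·v_3 = 0.0000·0 + 0.9428·(-4) + 0.2357·1 + 0.2357·3 = -2.8284; q_2·v_3 = (-0.4160)·0 + 0.2311·(-4) + (-0.8783)·1 + (-0.0462)·3 = -1.9415.
u_3 = v_3 + 2.8284·q_1 + 1.9415·q_2 = (-0.8077, -0.8846, -0.0385, 3.5769).
‖u_3‖ = 3.7724, so q_3 = (-0.2141, -0.2345, -0.0102, 0.9482).

Q = [[0.0000, -0.4160, -0.2141], [0.9428, 0.2311, -0.2345], [0.2357, -0.8783, -0.0102], [0.2357, -0.0462, 0.9482]], R = [[4.2426, -3.7712, -2.8284], [0.0000, 2.4037, -1.9415], [0.0000, 0.0000, 3.7724]]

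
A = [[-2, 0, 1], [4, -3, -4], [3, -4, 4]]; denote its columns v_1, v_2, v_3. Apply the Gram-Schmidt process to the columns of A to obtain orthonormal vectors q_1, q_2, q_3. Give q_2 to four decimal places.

q_1 = v_1/‖v_1‖ = (-2, 4, 3)/5.3852 = (-0.3714, 0.7428, 0.5571).
r_{12} = q_1·v_2 = -4.4567.
u_2 = v_2 + 4.4567·q_1 = (-1.6552, 0.3103, -1.5172).
‖u_2‖ = 2.2667, so q_2 = (-0.7302, 0.1369, -0.6694).

q_2 = (-0.7302, 0.1369, -0.6694)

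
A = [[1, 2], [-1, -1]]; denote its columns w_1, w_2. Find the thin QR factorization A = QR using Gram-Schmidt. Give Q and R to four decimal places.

w_1 = (1, -1); ‖w_1‖ = 1.4142, so q_1 = (0.7071, -0.7071).
q_1·w_2 = 0.7071·2 + (-0.7071)·(-1) = 2.1213.
u_2 = w_2 − 2.1213·q_1 = (0.5000, 0.5000).
‖u_2‖ = 0.7071, so q_2 = (0.7071, 0.7071).

Q = [[0.7071, 0.7071], [-0.7071, 0.7071]], R = [[1.4142, 2.1213], [0.0000, 0.7071]]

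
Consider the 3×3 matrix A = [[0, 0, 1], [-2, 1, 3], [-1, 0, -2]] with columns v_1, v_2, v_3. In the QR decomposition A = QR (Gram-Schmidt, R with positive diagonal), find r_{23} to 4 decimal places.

r_{23} = 3.1305

e_1 = v_1/‖v_1‖ = (0, -2, -1)/2.2361 = (0.0000, -0.8944, -0.4472).
r_{12} = e_1·v_2 = -0.8944.
u_2 = v_2 + 0.8944·e_1 = (0.0000, 0.2000, -0.4000).
‖u_2‖ = 0.4472, so e_2 = (0.0000, 0.4472, -0.8944).
r_{23} = e_2·v_3 = 3.1305.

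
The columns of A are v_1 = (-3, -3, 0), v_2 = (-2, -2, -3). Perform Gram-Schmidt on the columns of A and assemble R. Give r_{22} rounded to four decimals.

e_1 = v_1/‖v_1‖ = (-3, -3, 0)/4.2426 = (-0.7071, -0.7071, 0.0000).
r_{12} = e_1·v_2 = 2.8284.
u_2 = v_2 − 2.8284·e_1 = (0.0000, 0.0000, -3.0000).
r_{22} = ‖u_2‖ = 3.0000.

r_{22} = 3.0000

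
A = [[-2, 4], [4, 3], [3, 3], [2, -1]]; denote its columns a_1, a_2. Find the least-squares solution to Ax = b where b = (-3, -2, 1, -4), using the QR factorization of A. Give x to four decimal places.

q_1 = a_1/‖a_1‖ = (-2, 4, 3, 2)/5.7446 = (-0.3482, 0.6963, 0.5222, 0.3482).
r_{12} = q_1·a_2 = 1.9149.
u_2 = a_2 − 1.9149·q_1 = (4.6667, 1.6667, 2.0000, -1.6667).
‖u_2‖ = 5.5976, so q_2 = (0.8337, 0.2977, 0.3573, -0.2977).
Qᵀb = (-1.2185, -1.5483).
Back-substitute: x_2 = -1.5483/5.5976 = -0.2766.
x_1 = (-1.2185 − 1.9149·(-0.2766))/5.7446 = -0.1199.

x = (-0.1199, -0.2766)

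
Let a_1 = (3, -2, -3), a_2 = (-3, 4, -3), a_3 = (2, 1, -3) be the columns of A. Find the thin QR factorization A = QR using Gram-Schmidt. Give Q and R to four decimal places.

a_1 = (3, -2, -3); ‖a_1‖ = 4.6904, so e_1 = (0.6396, -0.4264, -0.6396).
e_1·a_2 = 0.6396·(-3) + (-0.4264)·4 + (-0.6396)·(-3) = -1.7056.
u_2 = a_2 + 1.7056·e_1 = (-1.9091, 3.2727, -4.0909).
‖u_2‖ = 5.5759, so e_2 = (-0.3424, 0.5869, -0.7337).
e_1·a_3 = 0.6396·2 + (-0.4264)·1 + (-0.6396)·(-3) = 2.7716; e_2·a_3 = (-0.3424)·2 + 0.5869·1 + (-0.7337)·(-3) = 2.1032.
u_3 = a_3 − 2.7716·e_1 − 2.1032·e_2 = (0.9474, 0.9474, 0.3158).
‖u_3‖ = 1.3765, so e_3 = (0.6882, 0.6882, 0.2294).

Q = [[0.6396, -0.3424, 0.6882], [-0.4264, 0.5869, 0.6882], [-0.6396, -0.7337, 0.2294]], R = [[4.6904, -1.7056, 2.7716], [0.0000, 5.5759, 2.1032], [0.0000, 0.0000, 1.3765]]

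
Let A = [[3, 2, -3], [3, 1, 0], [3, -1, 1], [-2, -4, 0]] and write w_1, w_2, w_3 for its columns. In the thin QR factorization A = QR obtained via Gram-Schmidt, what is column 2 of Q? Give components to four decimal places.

e_2 = (0.1629, -0.0896, -0.5947, -0.7821)

e_1 = w_1/‖w_1‖ = (3, 3, 3, -2)/5.5678 = (0.5388, 0.5388, 0.5388, -0.3592).
r_{12} = e_1·w_2 = 2.5145.
u_2 = w_2 − 2.5145·e_1 = (0.6452, -0.3548, -2.3548, -3.0968).
‖u_2‖ = 3.9595, so e_2 = (0.1629, -0.0896, -0.5947, -0.7821).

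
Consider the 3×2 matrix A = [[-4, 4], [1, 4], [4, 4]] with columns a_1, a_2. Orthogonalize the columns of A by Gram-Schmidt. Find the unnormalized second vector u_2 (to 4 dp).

q_1 = a_1/‖a_1‖ = (-4, 1, 4)/5.7446 = (-0.6963, 0.1741, 0.6963).
r_{12} = q_1·a_2 = 0.6963.
u_2 = a_2 − 0.6963·q_1 = (4.4848, 3.8788, 3.5152).

u_2 = (4.4848, 3.8788, 3.5152)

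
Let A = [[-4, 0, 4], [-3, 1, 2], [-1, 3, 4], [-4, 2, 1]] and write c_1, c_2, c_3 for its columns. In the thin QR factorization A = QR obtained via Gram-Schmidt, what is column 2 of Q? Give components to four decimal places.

q_1 = c_1/‖c_1‖ = (-4, -3, -1, -4)/6.4807 = (-0.6172, -0.4629, -0.1543, -0.6172).
r_{12} = q_1·c_2 = -2.1602.
u_2 = c_2 + 2.1602·q_1 = (-1.3333, 0.0000, 2.6667, 0.6667).
‖u_2‖ = 3.0551, so q_2 = (-0.4364, 0.0000, 0.8729, 0.2182).

q_2 = (-0.4364, 0.0000, 0.8729, 0.2182)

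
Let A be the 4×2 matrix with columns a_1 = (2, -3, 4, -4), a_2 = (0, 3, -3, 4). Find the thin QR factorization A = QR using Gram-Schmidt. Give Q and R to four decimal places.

q_1 = a_1/‖a_1‖ = (2, -3, 4, -4)/6.7082 = (0.2981, -0.4472, 0.5963, -0.5963).
r_{12} = q_1·a_2 = -5.5156.
u_2 = a_2 + 5.5156·q_1 = (1.6444, 0.5333, 0.2889, 0.7111).
‖u_2‖ = 1.8915, so q_2 = (0.8694, 0.2820, 0.1527, 0.3760).

Q = [[0.2981, 0.8694], [-0.4472, 0.2820], [0.5963, 0.1527], [-0.5963, 0.3760]], R = [[6.7082, -5.5156], [0.0000, 1.8915]]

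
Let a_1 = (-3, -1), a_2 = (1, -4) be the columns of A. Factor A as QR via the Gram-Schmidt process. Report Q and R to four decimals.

a_1 = (-3, -1); ‖a_1‖ = 3.1623, so q_1 = (-0.9487, -0.3162).
q_1·a_2 = (-0.9487)·1 + (-0.3162)·(-4) = 0.3162.
u_2 = a_2 − 0.3162·q_1 = (1.3000, -3.9000).
‖u_2‖ = 4.1110, so q_2 = (0.3162, -0.9487).

Q = [[-0.9487, 0.3162], [-0.3162, -0.9487]], R = [[3.1623, 0.3162], [0.0000, 4.1110]]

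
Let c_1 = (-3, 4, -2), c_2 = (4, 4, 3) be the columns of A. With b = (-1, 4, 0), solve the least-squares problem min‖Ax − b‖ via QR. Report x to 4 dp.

e_1 = c_1/‖c_1‖ = (-3, 4, -2)/5.3852 = (-0.5571, 0.7428, -0.3714).
r_{12} = e_1·c_2 = -0.3714.
u_2 = c_2 + 0.3714·e_1 = (3.7931, 4.2759, 2.8621).
‖u_2‖ = 6.3923, so e_2 = (0.5934, 0.6689, 0.4477).
Qᵀb = (3.5282, 2.0822).
Back-substitute: x_2 = 2.0822/6.3923 = 0.3257.
x_1 = (3.5282 + 0.3714·0.3257)/5.3852 = 0.6776.

x = (0.6776, 0.3257)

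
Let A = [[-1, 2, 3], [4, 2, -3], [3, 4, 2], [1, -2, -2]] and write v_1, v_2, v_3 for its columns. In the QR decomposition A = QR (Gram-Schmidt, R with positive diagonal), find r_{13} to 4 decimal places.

r_{13} = -2.1170

v_1 = (-1, 4, 3, 1); ‖v_1‖ = 5.1962, so e_1 = (-0.1925, 0.7698, 0.5774, 0.1925).
r_{13} = e_1·v_3 = -2.1170.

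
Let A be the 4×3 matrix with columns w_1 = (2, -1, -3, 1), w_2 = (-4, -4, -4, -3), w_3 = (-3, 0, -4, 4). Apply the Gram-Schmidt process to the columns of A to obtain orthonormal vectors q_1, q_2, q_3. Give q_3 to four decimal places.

w_1 = (2, -1, -3, 1); ‖w_1‖ = 3.8730, so q_1 = (0.5164, -0.2582, -0.7746, 0.2582).
q_1·w_2 = 0.5164·(-4) + (-0.2582)·(-4) + (-0.7746)·(-4) + 0.2582·(-3) = 1.2910.
u_2 = w_2 − 1.2910·q_1 = (-4.6667, -3.6667, -3.0000, -3.3333).
‖u_2‖ = 7.4386, so q_2 = (-0.6274, -0.4929, -0.4033, -0.4481).
q_1·w_3 = 0.5164·(-3) + (-0.2582)·0 + (-0.7746)·(-4) + 0.2582·4 = 2.5820; q_2·w_3 = (-0.6274)·(-3) + (-0.4929)·0 + (-0.4033)·(-4) + (-0.4481)·4 = 1.7028.
u_3 = w_3 − 2.5820·q_1 − 1.7028·q_2 = (-3.2651, 1.5060, -1.3133, 4.0964).
‖u_3‖ = 5.6066, so q_3 = (-0.5824, 0.2686, -0.2342, 0.7306).

q_3 = (-0.5824, 0.2686, -0.2342, 0.7306)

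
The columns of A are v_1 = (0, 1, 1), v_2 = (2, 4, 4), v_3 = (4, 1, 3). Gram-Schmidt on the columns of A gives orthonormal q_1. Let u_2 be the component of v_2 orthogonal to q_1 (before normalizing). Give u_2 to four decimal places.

u_2 = (2.0000, 0.0000, 0.0000)

v_1 = (0, 1, 1); ‖v_1‖ = 1.4142, so q_1 = (0.0000, 0.7071, 0.7071).
q_1·v_2 = 0.0000·2 + 0.7071·4 + 0.7071·4 = 5.6569.
u_2 = v_2 − 5.6569·q_1 = (2.0000, 0.0000, 0.0000).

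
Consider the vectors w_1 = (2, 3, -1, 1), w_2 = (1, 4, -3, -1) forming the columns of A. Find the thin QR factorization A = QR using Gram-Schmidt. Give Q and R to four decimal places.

w_1 = (2, 3, -1, 1); ‖w_1‖ = 3.8730, so e_1 = (0.5164, 0.7746, -0.2582, 0.2582).
e_1·w_2 = 0.5164·1 + 0.7746·4 + (-0.2582)·(-3) + 0.2582·(-1) = 4.1312.
u_2 = w_2 − 4.1312·e_1 = (-1.1333, 0.8000, -1.9333, -2.0667).
‖u_2‖ = 3.1517, so e_2 = (-0.3596, 0.2538, -0.6134, -0.6557).

Q = [[0.5164, -0.3596], [0.7746, 0.2538], [-0.2582, -0.6134], [0.2582, -0.6557]], R = [[3.8730, 4.1312], [0.0000, 3.1517]]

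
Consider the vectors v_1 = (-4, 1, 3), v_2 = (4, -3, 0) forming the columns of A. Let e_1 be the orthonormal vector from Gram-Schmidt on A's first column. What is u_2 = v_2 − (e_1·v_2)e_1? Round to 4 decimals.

v_1 = (-4, 1, 3); ‖v_1‖ = 5.0990, so e_1 = (-0.7845, 0.1961, 0.5883).
e_1·v_2 = (-0.7845)·4 + 0.1961·(-3) + 0.5883·0 = -3.7262.
u_2 = v_2 + 3.7262·e_1 = (1.0769, -2.2692, 2.1923).

u_2 = (1.0769, -2.2692, 2.1923)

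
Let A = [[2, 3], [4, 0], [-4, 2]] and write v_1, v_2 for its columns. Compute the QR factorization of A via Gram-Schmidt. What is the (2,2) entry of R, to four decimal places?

q_1 = v_1/‖v_1‖ = (2, 4, -4)/6.0000 = (0.3333, 0.6667, -0.6667).
r_{12} = q_1·v_2 = -0.3333.
u_2 = v_2 + 0.3333·q_1 = (3.1111, 0.2222, 1.7778).
r_{22} = ‖u_2‖ = 3.5901.

r_{22} = 3.5901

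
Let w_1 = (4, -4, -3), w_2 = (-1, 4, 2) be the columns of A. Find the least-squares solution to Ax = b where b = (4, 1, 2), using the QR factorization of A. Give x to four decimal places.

x = (1.2432, 1.7297)

q_1 = w_1/‖w_1‖ = (4, -4, -3)/6.4031 = (0.6247, -0.6247, -0.4685).
r_{12} = q_1·w_2 = -4.0605.
u_2 = w_2 + 4.0605·q_1 = (1.5366, 1.4634, 0.0976).
‖u_2‖ = 2.1242, so q_2 = (0.7234, 0.6889, 0.0459).
Qᵀb = (0.9370, 3.6743).
Back-substitute: x_2 = 3.6743/2.1242 = 1.7297.
x_1 = (0.9370 + 4.0605·1.7297)/6.4031 = 1.2432.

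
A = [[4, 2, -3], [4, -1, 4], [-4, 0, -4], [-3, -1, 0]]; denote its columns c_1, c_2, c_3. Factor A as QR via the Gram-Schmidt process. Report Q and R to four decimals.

Q = [[0.5298, 0.6655, -0.3835], [0.5298, -0.6577, -0.5218], [-0.5298, 0.2167, -0.7215], [-0.3974, -0.2786, -0.2452]], R = [[7.5498, 0.9272, 2.6491], [0.0000, 2.2672, -5.4940], [0.0000, 0.0000, 1.9490]]

c_1 = (4, 4, -4, -3); ‖c_1‖ = 7.5498, so e_1 = (0.5298, 0.5298, -0.5298, -0.3974).
e_1·c_2 = 0.5298·2 + 0.5298·(-1) + (-0.5298)·0 + (-0.3974)·(-1) = 0.9272.
u_2 = c_2 − 0.9272·e_1 = (1.5088, -1.4912, 0.4912, -0.6316).
‖u_2‖ = 2.2672, so e_2 = (0.6655, -0.6577, 0.2167, -0.2786).
e_1·c_3 = 0.5298·(-3) + 0.5298·4 + (-0.5298)·(-4) + (-0.3974)·0 = 2.6491; e_2·c_3 = 0.6655·(-3) + (-0.6577)·4 + 0.2167·(-4) + (-0.2786)·0 = -5.4940.
u_3 = c_3 − 2.6491·e_1 + 5.4940·e_2 = (-0.7474, -1.0171, -1.4061, -0.4778).
‖u_3‖ = 1.9490, so e_3 = (-0.3835, -0.5218, -0.7215, -0.2452).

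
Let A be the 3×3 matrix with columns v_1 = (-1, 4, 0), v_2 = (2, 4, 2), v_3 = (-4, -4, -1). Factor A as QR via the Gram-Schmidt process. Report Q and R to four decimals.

Q = [[-0.2425, 0.7996, -0.5494], [0.9701, 0.1999, -0.1374], [0.0000, 0.5664, 0.8242]], R = [[4.1231, 3.3955, -2.9104], [0.0000, 3.5314, -4.5641], [0.0000, 0.0000, 1.9230]]

e_1 = v_1/‖v_1‖ = (-1, 4, 0)/4.1231 = (-0.2425, 0.9701, 0.0000).
r_{12} = e_1·v_2 = 3.3955.
u_2 = v_2 − 3.3955·e_1 = (2.8235, 0.7059, 2.0000).
‖u_2‖ = 3.5314, so e_2 = (0.7996, 0.1999, 0.5664).
r_{13} = e_1·v_3 = -2.9104; r_{23} = e_2·v_3 = -4.5641.
u_3 = v_3 + 2.9104·e_1 + 4.5641·e_2 = (-1.0566, -0.2642, 1.5849).
‖u_3‖ = 1.9230, so e_3 = (-0.5494, -0.1374, 0.8242).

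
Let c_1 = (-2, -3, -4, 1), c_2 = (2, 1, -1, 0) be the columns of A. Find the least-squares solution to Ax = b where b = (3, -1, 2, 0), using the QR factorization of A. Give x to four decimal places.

x = (-0.3333, 0.3333)

c_1 = (-2, -3, -4, 1); ‖c_1‖ = 5.4772, so q_1 = (-0.3651, -0.5477, -0.7303, 0.1826).
q_1·c_2 = (-0.3651)·2 + (-0.5477)·1 + (-0.7303)·(-1) + 0.1826·0 = -0.5477.
u_2 = c_2 + 0.5477·q_1 = (1.8000, 0.7000, -1.4000, 0.1000).
‖u_2‖ = 2.3875, so q_2 = (0.7539, 0.2932, -0.5864, 0.0419).
Qᵀb = (-2.0083, 0.7958).
Back-substitute: x_2 = 0.7958/2.3875 = 0.3333.
x_1 = (-2.0083 + 0.5477·0.3333)/5.4772 = -0.3333.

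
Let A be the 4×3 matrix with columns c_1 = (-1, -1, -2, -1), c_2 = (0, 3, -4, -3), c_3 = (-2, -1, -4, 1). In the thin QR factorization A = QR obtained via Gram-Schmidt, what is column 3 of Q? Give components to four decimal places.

q_3 = (-0.1831, 0.2413, -0.4493, 0.8404)

c_1 = (-1, -1, -2, -1); ‖c_1‖ = 2.6458, so q_1 = (-0.3780, -0.3780, -0.7559, -0.3780).
q_1·c_2 = (-0.3780)·0 + (-0.3780)·3 + (-0.7559)·(-4) + (-0.3780)·(-3) = 3.0237.
u_2 = c_2 − 3.0237·q_1 = (1.1429, 4.1429, -1.7143, -1.8571).
‖u_2‖ = 4.9857, so q_2 = (0.2292, 0.8309, -0.3438, -0.3725).
q_1·c_3 = (-0.3780)·(-2) + (-0.3780)·(-1) + (-0.7559)·(-4) + (-0.3780)·1 = 3.7796; q_2·c_3 = 0.2292·(-2) + 0.8309·(-1) + (-0.3438)·(-4) + (-0.3725)·1 = -0.2865.
u_3 = c_3 − 3.7796·q_1 + 0.2865·q_2 = (-0.5057, 0.6667, -1.2414, 2.3218).
‖u_3‖ = 2.7626, so q_3 = (-0.1831, 0.2413, -0.4493, 0.8404).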